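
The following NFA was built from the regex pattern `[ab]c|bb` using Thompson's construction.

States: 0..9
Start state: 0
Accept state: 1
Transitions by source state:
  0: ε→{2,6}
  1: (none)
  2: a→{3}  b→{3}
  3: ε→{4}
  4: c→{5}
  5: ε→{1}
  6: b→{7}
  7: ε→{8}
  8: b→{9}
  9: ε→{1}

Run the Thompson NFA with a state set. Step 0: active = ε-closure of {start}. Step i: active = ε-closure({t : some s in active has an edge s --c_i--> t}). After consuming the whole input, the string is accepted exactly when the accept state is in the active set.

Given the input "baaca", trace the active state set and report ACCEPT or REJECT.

Answer: REJECT

Derivation:
initial (ε-close {0}): {0,2,6}
'b' @ 1: {3,4,7,8}
'a' @ 2: {}  — no active states
rest 'aca' ignored (set empty)
end set {} — state 1 not in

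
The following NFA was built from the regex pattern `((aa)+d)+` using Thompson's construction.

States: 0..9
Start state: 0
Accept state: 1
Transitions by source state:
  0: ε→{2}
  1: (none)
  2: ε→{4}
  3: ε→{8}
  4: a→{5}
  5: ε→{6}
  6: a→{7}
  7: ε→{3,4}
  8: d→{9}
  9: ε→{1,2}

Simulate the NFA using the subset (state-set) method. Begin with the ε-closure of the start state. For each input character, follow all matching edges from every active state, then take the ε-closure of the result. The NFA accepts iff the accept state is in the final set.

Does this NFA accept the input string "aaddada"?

Answer: REJECT

Steps:
initial (ε-close {0}): {0,2,4}
'a' @ 1: {5,6}
'a' @ 2: {3,4,7,8}
'd' @ 3: {1,2,4,9}  (accept∈set)
'd' @ 4: {}  — no active states
rest 'ada' ignored (set empty)
after full input: {}  (accept=1 not in)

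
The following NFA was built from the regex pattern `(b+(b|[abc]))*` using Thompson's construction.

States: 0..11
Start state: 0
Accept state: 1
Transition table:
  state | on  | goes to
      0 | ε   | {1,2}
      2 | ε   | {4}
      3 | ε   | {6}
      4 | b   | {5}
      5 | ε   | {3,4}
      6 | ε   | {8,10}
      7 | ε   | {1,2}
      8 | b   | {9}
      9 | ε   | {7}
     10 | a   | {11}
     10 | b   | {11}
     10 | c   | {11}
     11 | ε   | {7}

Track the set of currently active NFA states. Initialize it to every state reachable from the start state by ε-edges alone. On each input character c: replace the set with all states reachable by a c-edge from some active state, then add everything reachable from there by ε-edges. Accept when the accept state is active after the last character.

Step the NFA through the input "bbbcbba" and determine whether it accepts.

Answer: ACCEPT

Steps:
initial (ε-close {0}): {0,1,2,4}
'b' @ 1: {3,4,5,6,8,10}
'b' @ 2: {1,2,3,4,5,6,7,8,9,10,11}  (accept∈set)
'b' @ 3: {1,2,3,4,5,6,7,8,9,10,11}  (accept∈set)
'c' @ 4: {1,2,4,7,11}  (accept∈set)
'b' @ 5: {3,4,5,6,8,10}
'b' @ 6: {1,2,3,4,5,6,7,8,9,10,11}  (accept∈set)
'a' @ 7: {1,2,4,7,11}  (accept∈set)
final: {1,2,4,7,11}; accept 1 in set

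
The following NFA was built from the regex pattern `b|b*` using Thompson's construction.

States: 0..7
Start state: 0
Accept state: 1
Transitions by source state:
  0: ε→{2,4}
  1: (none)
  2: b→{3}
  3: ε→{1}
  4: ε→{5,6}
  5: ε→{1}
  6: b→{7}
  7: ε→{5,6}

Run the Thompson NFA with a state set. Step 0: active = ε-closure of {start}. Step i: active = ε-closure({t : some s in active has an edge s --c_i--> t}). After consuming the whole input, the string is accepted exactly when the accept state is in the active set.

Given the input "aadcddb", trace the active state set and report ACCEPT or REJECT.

Answer: REJECT

Trace:
initial (ε-close {0}): {0,1,2,4,5,6}
'a' @ 1: {}  — no active states
rest 'adcddb' ignored (set empty)
end set {} — state 1 not in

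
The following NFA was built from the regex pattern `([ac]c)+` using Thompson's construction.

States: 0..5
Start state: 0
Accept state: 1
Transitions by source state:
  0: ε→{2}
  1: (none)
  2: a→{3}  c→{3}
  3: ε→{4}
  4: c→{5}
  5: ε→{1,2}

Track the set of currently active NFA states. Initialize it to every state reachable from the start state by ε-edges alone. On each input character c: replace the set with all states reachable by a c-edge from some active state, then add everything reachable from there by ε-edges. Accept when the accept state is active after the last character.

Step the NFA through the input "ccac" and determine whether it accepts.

initial (ε-close {0}): {0,2}
'c' @ 1: {3,4}
'c' @ 2: {1,2,5}  [accepting]
'a' @ 3: {3,4}
'c' @ 4: {1,2,5}  [accepting]
after full input: {1,2,5}  (accept=1 in)

Answer: ACCEPT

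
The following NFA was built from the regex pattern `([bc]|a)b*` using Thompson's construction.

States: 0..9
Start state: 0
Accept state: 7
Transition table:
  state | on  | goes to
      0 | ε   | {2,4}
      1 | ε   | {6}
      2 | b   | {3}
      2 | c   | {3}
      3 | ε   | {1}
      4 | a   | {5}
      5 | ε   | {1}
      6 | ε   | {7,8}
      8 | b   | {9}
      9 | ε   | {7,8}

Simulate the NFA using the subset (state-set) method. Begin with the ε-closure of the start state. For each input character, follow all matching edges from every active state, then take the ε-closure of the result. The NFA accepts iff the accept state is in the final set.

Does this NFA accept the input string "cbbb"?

Answer: ACCEPT

Derivation:
initial (ε-close {0}): {0,2,4}
'c' @ 1: {1,3,6,7,8}  [accepting]
'b' @ 2: {7,8,9}  [accepting]
'b' @ 3: {7,8,9}  [accepting]
'b' @ 4: {7,8,9}  [accepting]
end set {7,8,9} — state 7 in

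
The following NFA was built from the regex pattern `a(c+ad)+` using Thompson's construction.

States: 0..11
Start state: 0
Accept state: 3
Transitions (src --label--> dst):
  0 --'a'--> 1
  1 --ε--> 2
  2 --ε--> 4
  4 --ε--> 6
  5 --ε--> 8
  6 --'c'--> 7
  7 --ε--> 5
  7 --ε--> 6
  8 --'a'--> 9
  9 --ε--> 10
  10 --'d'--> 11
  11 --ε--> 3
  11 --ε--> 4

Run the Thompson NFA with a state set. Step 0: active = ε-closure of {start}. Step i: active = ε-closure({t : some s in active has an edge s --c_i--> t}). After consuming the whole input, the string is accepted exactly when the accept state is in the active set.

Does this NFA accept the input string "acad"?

Answer: ACCEPT

Trace:
start: ε-closure({0}) = {0}
'a' @ 1: {1,2,4,6}
'c' @ 2: {5,6,7,8}
'a' @ 3: {9,10}
'd' @ 4: {3,4,6,11}  [accepting]
end set {3,4,6,11} — state 3 in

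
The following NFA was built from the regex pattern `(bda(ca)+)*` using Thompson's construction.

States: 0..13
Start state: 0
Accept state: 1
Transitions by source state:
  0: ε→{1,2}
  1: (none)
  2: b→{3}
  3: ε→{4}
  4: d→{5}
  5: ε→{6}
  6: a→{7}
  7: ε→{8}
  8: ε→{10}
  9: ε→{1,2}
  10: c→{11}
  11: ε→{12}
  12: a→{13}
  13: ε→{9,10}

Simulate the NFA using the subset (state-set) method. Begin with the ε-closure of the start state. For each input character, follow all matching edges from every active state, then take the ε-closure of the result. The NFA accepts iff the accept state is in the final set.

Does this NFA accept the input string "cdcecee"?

S₀ = ε-closure({0}) = {0,1,2}
'c' @ 1: {}  — state set empty
rest 'dcecee' ignored (set empty)
after full input: {}  (accept=1 not in)

Answer: REJECT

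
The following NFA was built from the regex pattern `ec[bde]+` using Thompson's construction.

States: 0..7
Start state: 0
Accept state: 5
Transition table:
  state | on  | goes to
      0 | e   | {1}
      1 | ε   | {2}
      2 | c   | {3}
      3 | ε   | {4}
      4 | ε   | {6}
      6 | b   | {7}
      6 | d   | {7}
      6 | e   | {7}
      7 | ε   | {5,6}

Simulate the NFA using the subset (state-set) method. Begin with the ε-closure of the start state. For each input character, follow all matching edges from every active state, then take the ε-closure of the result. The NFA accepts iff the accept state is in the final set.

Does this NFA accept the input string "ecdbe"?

Answer: ACCEPT

Steps:
start: ε-closure({0}) = {0}
'e' @ 1: {1,2}
'c' @ 2: {3,4,6}
'd' @ 3: {5,6,7}  [accepting]
'b' @ 4: {5,6,7}  [accepting]
'e' @ 5: {5,6,7}  [accepting]
after full input: {5,6,7}  (accept=5 in)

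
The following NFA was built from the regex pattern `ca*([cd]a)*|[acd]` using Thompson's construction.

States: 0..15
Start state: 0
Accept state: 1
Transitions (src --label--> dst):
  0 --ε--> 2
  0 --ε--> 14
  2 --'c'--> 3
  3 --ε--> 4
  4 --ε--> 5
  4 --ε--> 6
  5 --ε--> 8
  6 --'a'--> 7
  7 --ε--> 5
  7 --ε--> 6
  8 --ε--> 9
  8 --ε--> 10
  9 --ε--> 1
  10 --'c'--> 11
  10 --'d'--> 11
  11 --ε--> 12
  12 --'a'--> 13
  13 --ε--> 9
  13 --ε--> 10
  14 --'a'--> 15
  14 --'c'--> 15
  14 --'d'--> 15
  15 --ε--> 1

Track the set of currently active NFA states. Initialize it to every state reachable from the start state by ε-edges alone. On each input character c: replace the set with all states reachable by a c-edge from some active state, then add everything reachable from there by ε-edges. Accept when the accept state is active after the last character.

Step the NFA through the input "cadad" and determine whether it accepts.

Answer: REJECT

Derivation:
initial (ε-close {0}): {0,2,14}
'c' @ 1: {1,3,4,5,6,8,9,10,15}  (accept∈set)
'a' @ 2: {1,5,6,7,8,9,10}  (accept∈set)
'd' @ 3: {11,12}
'a' @ 4: {1,9,10,13}  (accept∈set)
'd' @ 5: {11,12}
after full input: {11,12}  (accept=1 not in)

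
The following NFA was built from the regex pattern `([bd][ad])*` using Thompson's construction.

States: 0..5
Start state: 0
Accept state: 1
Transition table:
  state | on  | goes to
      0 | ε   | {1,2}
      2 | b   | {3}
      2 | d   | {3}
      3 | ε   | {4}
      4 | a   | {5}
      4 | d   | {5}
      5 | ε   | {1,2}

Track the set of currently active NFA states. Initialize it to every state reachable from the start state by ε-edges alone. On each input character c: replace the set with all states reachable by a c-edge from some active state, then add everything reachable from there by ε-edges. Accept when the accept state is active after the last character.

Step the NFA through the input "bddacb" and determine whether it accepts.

Answer: REJECT

Steps:
initial (ε-close {0}): {0,1,2}
'b' @ 1: {3,4}
'd' @ 2: {1,2,5}  (accept∈set)
'd' @ 3: {3,4}
'a' @ 4: {1,2,5}  (accept∈set)
'c' @ 5: {}  — no active states
rest 'b' ignored (set empty)
end set {} — state 1 not in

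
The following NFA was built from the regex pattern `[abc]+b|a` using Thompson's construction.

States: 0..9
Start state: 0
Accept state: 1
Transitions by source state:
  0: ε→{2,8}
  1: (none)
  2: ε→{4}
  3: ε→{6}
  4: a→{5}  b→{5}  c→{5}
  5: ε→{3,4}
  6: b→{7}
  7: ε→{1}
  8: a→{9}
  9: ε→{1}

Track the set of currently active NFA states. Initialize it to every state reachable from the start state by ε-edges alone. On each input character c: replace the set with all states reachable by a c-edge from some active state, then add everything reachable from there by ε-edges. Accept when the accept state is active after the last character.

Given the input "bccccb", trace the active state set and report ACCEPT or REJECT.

S₀ = ε-closure({0}) = {0,2,4,8}
'b' @ 1: {3,4,5,6}
'c' @ 2: {3,4,5,6}
'c' @ 3: {3,4,5,6}
'c' @ 4: {3,4,5,6}
'c' @ 5: {3,4,5,6}
'b' @ 6: {1,3,4,5,6,7}  [accepting]
final: {1,3,4,5,6,7}; accept 1 in set

Answer: ACCEPT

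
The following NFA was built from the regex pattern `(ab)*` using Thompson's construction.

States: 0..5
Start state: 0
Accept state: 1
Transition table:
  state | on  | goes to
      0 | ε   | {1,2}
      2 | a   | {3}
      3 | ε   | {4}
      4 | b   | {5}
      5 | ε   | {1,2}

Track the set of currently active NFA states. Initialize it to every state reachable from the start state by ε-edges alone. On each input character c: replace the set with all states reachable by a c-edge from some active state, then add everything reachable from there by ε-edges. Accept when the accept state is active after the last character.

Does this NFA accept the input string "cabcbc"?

Answer: REJECT

Trace:
initial (ε-close {0}): {0,1,2}
'c' @ 1: {}  — no active states
rest 'abcbc' ignored (set empty)
final: {}; accept 1 not in set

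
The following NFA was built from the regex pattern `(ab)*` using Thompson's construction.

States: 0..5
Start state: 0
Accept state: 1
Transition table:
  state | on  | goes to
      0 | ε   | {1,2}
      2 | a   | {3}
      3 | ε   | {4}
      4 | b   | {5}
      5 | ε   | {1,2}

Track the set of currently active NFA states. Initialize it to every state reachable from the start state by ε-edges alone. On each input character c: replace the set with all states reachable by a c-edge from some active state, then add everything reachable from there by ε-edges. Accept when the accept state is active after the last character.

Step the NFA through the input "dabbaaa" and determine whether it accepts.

initial (ε-close {0}): {0,1,2}
'd' @ 1: {}  — no active states
rest 'abbaaa' ignored (set empty)
after full input: {}  (accept=1 not in)

Answer: REJECT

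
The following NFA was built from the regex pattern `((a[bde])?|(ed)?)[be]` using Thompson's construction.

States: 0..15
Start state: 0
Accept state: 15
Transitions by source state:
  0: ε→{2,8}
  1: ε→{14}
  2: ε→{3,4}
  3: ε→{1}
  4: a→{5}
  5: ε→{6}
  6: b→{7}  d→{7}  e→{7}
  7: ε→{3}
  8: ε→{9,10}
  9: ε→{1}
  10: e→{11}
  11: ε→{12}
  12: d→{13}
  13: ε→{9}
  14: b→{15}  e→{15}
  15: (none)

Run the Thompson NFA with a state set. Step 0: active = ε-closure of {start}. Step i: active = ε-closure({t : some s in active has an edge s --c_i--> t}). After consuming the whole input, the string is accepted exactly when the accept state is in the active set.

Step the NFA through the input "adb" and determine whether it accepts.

start: ε-closure({0}) = {0,1,2,3,4,8,9,10,14}
'a' @ 1: {5,6}
'd' @ 2: {1,3,7,14}
'b' @ 3: {15}  [accepting]
after full input: {15}  (accept=15 in)

Answer: ACCEPT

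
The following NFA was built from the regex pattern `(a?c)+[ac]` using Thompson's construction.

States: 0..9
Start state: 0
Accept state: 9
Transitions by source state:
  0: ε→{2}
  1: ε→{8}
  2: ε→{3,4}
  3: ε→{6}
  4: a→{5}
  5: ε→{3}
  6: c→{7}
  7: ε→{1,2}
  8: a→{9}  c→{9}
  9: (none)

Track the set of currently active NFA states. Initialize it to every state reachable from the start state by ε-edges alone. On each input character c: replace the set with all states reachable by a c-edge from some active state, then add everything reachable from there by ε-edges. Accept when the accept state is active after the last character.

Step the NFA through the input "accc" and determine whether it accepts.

S₀ = ε-closure({0}) = {0,2,3,4,6}
'a' @ 1: {3,5,6}
'c' @ 2: {1,2,3,4,6,7,8}
'c' @ 3: {1,2,3,4,6,7,8,9}  [accepting]
'c' @ 4: {1,2,3,4,6,7,8,9}  [accepting]
final: {1,2,3,4,6,7,8,9}; accept 9 in set

Answer: ACCEPT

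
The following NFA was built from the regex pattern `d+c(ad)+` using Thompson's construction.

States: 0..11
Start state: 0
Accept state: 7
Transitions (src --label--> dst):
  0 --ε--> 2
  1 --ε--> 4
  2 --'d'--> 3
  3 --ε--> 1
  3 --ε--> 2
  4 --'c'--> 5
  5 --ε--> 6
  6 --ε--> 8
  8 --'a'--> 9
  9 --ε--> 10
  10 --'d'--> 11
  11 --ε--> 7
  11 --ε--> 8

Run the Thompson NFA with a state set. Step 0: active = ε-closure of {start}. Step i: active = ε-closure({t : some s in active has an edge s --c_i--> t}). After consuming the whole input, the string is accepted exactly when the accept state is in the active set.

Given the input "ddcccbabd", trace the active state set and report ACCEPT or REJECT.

S₀ = ε-closure({0}) = {0,2}
'd' @ 1: {1,2,3,4}
'd' @ 2: {1,2,3,4}
'c' @ 3: {5,6,8}
'c' @ 4: {}  — no active states
rest 'cbabd' ignored (set empty)
after full input: {}  (accept=7 not in)

Answer: REJECT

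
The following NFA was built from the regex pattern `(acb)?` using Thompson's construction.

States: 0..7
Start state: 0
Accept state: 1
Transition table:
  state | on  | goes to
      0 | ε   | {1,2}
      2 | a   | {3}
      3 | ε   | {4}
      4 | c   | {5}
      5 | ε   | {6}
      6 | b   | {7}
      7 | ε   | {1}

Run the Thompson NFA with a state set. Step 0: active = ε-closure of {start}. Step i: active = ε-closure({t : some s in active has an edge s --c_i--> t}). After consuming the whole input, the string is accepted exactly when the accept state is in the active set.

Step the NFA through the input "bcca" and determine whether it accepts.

Answer: REJECT

Steps:
start: ε-closure({0}) = {0,1,2}
'b' @ 1: {}  — dead — no transitions
rest 'cca' ignored (set empty)
end set {} — state 1 not in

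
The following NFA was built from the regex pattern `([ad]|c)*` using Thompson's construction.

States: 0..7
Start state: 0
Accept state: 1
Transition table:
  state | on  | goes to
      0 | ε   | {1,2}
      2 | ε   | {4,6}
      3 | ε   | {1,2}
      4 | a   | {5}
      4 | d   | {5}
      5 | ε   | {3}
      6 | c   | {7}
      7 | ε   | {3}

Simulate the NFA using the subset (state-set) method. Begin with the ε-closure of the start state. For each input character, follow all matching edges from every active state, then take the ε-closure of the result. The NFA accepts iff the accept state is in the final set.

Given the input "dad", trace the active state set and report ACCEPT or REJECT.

Answer: ACCEPT

Steps:
S₀ = ε-closure({0}) = {0,1,2,4,6}
'd' @ 1: {1,2,3,4,5,6}  [accepting]
'a' @ 2: {1,2,3,4,5,6}  [accepting]
'd' @ 3: {1,2,3,4,5,6}  [accepting]
end set {1,2,3,4,5,6} — state 1 in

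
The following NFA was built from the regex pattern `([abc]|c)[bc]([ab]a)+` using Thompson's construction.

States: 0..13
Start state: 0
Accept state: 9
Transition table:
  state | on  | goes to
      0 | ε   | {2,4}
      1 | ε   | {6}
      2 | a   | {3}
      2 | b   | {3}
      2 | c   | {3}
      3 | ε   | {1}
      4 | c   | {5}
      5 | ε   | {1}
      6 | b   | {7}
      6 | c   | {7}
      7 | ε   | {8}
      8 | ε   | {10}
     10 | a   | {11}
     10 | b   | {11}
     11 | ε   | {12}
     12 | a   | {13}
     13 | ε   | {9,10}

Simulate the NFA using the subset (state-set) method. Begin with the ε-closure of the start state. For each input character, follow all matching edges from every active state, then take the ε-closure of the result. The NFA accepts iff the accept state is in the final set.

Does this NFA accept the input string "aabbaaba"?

Answer: REJECT

Derivation:
start: ε-closure({0}) = {0,2,4}
'a' @ 1: {1,3,6}
'a' @ 2: {}  — no active states
rest 'bbaaba' ignored (set empty)
after full input: {}  (accept=9 not in)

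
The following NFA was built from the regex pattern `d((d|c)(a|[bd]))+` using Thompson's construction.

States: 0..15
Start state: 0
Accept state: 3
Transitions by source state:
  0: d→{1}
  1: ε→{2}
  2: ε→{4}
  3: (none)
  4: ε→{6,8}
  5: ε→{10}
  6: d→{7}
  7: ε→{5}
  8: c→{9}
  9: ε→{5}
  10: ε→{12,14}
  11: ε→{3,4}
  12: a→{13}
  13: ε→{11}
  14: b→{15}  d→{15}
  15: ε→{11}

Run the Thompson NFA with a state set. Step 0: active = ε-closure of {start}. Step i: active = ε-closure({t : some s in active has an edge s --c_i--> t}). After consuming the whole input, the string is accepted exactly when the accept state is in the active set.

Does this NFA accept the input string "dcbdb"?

Answer: ACCEPT

Trace:
S₀ = ε-closure({0}) = {0}
'd' @ 1: {1,2,4,6,8}
'c' @ 2: {5,9,10,12,14}
'b' @ 3: {3,4,6,8,11,15}  ✓accept
'd' @ 4: {5,7,10,12,14}
'b' @ 5: {3,4,6,8,11,15}  ✓accept
final: {3,4,6,8,11,15}; accept 3 in set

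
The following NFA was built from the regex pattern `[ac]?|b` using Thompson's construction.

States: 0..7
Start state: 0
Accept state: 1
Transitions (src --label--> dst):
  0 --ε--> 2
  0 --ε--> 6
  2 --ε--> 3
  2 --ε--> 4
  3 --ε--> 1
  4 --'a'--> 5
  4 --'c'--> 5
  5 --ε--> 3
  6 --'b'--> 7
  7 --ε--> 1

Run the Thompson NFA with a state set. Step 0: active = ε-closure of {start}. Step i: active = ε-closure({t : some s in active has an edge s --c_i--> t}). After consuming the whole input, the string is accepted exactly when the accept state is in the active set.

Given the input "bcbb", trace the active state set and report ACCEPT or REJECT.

initial (ε-close {0}): {0,1,2,3,4,6}
'b' @ 1: {1,7}  [accepting]
'c' @ 2: {}  — state set empty
rest 'bb' ignored (set empty)
after full input: {}  (accept=1 not in)

Answer: REJECT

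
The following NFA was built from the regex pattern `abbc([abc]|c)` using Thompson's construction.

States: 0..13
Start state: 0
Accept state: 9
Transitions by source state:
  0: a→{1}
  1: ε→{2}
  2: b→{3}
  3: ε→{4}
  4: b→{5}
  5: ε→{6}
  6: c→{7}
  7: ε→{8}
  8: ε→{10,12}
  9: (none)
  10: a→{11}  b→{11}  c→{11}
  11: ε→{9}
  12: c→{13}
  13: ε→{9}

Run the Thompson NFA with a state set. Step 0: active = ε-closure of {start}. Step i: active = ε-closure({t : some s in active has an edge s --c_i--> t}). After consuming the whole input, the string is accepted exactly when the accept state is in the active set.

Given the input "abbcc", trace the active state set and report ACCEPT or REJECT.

Answer: ACCEPT

Steps:
initial (ε-close {0}): {0}
'a' @ 1: {1,2}
'b' @ 2: {3,4}
'b' @ 3: {5,6}
'c' @ 4: {7,8,10,12}
'c' @ 5: {9,11,13}  ✓accept
final: {9,11,13}; accept 9 in set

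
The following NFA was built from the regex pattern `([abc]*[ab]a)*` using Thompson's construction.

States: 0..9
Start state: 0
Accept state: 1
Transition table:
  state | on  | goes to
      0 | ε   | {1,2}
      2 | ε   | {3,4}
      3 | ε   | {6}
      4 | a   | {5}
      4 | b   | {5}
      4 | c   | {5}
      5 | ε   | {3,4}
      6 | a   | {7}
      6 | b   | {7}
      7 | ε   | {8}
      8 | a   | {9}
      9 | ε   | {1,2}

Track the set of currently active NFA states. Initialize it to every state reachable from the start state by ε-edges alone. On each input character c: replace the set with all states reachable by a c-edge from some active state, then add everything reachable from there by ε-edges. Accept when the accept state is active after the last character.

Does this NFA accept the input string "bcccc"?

Answer: REJECT

Derivation:
initial (ε-close {0}): {0,1,2,3,4,6}
'b' @ 1: {3,4,5,6,7,8}
'c' @ 2: {3,4,5,6}
'c' @ 3: {3,4,5,6}
'c' @ 4: {3,4,5,6}
'c' @ 5: {3,4,5,6}
after full input: {3,4,5,6}  (accept=1 not in)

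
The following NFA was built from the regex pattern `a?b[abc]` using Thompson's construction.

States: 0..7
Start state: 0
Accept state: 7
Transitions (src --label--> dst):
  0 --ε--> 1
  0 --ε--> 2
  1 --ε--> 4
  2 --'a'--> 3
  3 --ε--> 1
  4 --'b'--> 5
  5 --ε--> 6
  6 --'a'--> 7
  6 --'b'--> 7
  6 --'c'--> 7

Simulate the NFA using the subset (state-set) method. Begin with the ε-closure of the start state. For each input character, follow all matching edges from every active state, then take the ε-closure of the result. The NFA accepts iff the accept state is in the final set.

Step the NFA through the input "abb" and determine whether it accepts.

Answer: ACCEPT

Steps:
start: ε-closure({0}) = {0,1,2,4}
'a' @ 1: {1,3,4}
'b' @ 2: {5,6}
'b' @ 3: {7}  (accept∈set)
after full input: {7}  (accept=7 in)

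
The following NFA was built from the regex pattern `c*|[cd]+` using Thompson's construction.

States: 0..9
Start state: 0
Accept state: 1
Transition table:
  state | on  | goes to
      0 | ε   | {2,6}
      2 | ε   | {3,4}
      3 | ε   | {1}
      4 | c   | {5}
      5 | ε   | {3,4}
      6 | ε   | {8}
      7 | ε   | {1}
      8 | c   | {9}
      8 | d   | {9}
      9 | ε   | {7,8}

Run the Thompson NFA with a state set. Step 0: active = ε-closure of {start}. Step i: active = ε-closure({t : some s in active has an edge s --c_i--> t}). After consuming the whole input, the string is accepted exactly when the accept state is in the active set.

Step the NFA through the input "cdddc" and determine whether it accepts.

Answer: ACCEPT

Trace:
S₀ = ε-closure({0}) = {0,1,2,3,4,6,8}
'c' @ 1: {1,3,4,5,7,8,9}  [accepting]
'd' @ 2: {1,7,8,9}  [accepting]
'd' @ 3: {1,7,8,9}  [accepting]
'd' @ 4: {1,7,8,9}  [accepting]
'c' @ 5: {1,7,8,9}  [accepting]
after full input: {1,7,8,9}  (accept=1 in)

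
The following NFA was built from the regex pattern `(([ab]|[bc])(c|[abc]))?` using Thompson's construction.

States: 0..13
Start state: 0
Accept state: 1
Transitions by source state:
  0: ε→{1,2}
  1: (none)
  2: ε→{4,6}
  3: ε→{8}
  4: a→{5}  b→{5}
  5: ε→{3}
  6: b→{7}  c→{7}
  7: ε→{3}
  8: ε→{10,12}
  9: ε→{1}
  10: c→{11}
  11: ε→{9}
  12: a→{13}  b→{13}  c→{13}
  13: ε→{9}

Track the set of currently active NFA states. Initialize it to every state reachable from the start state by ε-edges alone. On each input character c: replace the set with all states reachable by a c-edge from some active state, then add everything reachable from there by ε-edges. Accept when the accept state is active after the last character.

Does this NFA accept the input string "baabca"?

Answer: REJECT

Derivation:
initial (ε-close {0}): {0,1,2,4,6}
'b' @ 1: {3,5,7,8,10,12}
'a' @ 2: {1,9,13}  [accepting]
'a' @ 3: {}  — dead — no transitions
rest 'bca' ignored (set empty)
end set {} — state 1 not in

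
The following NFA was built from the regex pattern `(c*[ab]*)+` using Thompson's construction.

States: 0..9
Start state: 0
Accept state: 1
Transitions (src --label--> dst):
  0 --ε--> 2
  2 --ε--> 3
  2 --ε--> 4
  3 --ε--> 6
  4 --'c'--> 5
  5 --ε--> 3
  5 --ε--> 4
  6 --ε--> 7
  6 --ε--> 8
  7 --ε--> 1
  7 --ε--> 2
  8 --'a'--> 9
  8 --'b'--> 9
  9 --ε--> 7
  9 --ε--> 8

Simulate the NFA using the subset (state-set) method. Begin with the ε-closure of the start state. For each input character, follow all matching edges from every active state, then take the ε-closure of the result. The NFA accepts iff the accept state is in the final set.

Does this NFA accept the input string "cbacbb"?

Answer: ACCEPT

Trace:
S₀ = ε-closure({0}) = {0,1,2,3,4,6,7,8}
'c' @ 1: {1,2,3,4,5,6,7,8}  [accepting]
'b' @ 2: {1,2,3,4,6,7,8,9}  [accepting]
'a' @ 3: {1,2,3,4,6,7,8,9}  [accepting]
'c' @ 4: {1,2,3,4,5,6,7,8}  [accepting]
'b' @ 5: {1,2,3,4,6,7,8,9}  [accepting]
'b' @ 6: {1,2,3,4,6,7,8,9}  [accepting]
end set {1,2,3,4,6,7,8,9} — state 1 in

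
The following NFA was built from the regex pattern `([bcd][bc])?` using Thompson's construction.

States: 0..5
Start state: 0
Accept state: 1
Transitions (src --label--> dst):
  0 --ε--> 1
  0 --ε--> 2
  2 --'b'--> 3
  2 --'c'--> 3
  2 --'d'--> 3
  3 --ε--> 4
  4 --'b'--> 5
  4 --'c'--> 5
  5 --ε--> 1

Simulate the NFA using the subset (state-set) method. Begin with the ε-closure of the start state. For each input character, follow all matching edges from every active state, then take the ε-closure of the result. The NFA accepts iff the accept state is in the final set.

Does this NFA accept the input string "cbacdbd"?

initial (ε-close {0}): {0,1,2}
'c' @ 1: {3,4}
'b' @ 2: {1,5}  (accept∈set)
'a' @ 3: {}  — state set empty
rest 'cdbd' ignored (set empty)
end set {} — state 1 not in

Answer: REJECT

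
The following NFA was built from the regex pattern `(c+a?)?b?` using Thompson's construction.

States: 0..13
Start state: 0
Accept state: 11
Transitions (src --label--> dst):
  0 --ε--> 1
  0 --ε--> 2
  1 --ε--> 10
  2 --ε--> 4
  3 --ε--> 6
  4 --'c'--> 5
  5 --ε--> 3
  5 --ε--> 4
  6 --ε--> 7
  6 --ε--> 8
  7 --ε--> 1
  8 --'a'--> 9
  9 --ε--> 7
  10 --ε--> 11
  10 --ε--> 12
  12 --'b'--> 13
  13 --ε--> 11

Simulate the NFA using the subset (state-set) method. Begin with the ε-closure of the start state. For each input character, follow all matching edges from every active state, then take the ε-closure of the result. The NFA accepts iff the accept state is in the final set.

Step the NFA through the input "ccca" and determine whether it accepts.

S₀ = ε-closure({0}) = {0,1,2,4,10,11,12}
'c' @ 1: {1,3,4,5,6,7,8,10,11,12}  [accepting]
'c' @ 2: {1,3,4,5,6,7,8,10,11,12}  [accepting]
'c' @ 3: {1,3,4,5,6,7,8,10,11,12}  [accepting]
'a' @ 4: {1,7,9,10,11,12}  [accepting]
final: {1,7,9,10,11,12}; accept 11 in set

Answer: ACCEPT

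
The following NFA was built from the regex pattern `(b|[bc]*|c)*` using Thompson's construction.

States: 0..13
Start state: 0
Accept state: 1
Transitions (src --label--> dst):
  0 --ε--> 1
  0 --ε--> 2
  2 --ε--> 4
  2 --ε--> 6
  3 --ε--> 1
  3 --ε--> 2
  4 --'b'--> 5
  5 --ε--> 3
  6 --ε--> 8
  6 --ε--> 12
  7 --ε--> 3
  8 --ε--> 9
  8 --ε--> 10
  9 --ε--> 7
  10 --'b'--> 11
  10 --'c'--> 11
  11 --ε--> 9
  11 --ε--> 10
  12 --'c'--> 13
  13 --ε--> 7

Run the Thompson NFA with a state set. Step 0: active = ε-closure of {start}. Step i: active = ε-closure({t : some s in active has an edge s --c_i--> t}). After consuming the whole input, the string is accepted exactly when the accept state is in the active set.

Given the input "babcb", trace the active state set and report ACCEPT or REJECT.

Answer: REJECT

Derivation:
start: ε-closure({0}) = {0,1,2,3,4,6,7,8,9,10,12}
'b' @ 1: {1,2,3,4,5,6,7,8,9,10,11,12}  [accepting]
'a' @ 2: {}  — state set empty
rest 'bcb' ignored (set empty)
after full input: {}  (accept=1 not in)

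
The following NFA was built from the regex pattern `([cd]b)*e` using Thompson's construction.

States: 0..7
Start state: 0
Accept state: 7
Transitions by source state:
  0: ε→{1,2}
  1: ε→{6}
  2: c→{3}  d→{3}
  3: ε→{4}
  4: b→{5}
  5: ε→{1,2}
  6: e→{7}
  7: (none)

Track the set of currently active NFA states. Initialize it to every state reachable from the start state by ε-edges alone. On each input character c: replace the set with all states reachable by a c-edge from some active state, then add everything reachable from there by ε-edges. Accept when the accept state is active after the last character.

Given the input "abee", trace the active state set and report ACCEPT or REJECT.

Answer: REJECT

Trace:
start: ε-closure({0}) = {0,1,2,6}
'a' @ 1: {}  — no active states
rest 'bee' ignored (set empty)
after full input: {}  (accept=7 not in)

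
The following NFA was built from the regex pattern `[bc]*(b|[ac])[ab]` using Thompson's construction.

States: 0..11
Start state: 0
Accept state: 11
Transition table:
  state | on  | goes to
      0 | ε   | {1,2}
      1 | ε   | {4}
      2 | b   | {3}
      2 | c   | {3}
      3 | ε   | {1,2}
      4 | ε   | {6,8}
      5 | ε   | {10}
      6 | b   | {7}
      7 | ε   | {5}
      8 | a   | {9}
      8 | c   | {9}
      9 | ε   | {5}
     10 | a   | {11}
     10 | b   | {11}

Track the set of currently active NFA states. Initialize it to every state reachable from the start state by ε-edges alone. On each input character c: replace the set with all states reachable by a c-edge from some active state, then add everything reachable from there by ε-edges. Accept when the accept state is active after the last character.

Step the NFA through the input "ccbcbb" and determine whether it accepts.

start: ε-closure({0}) = {0,1,2,4,6,8}
'c' @ 1: {1,2,3,4,5,6,8,9,10}
'c' @ 2: {1,2,3,4,5,6,8,9,10}
'b' @ 3: {1,2,3,4,5,6,7,8,10,11}  [accepting]
'c' @ 4: {1,2,3,4,5,6,8,9,10}
'b' @ 5: {1,2,3,4,5,6,7,8,10,11}  [accepting]
'b' @ 6: {1,2,3,4,5,6,7,8,10,11}  [accepting]
end set {1,2,3,4,5,6,7,8,10,11} — state 11 in

Answer: ACCEPT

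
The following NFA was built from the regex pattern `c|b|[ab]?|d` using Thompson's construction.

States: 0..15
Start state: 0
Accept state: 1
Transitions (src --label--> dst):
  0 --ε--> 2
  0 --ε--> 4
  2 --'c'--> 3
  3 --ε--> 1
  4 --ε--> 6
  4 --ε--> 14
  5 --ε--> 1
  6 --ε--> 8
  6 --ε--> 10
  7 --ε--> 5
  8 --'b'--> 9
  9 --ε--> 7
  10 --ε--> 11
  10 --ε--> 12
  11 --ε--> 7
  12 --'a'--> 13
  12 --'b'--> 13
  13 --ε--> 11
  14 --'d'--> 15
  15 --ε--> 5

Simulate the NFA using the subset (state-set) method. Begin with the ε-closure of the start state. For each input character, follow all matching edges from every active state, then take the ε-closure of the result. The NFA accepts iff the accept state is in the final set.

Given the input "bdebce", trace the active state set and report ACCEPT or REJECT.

initial (ε-close {0}): {0,1,2,4,5,6,7,8,10,11,12,14}
'b' @ 1: {1,5,7,9,11,13}  ✓accept
'd' @ 2: {}  — no active states
rest 'ebce' ignored (set empty)
end set {} — state 1 not in

Answer: REJECT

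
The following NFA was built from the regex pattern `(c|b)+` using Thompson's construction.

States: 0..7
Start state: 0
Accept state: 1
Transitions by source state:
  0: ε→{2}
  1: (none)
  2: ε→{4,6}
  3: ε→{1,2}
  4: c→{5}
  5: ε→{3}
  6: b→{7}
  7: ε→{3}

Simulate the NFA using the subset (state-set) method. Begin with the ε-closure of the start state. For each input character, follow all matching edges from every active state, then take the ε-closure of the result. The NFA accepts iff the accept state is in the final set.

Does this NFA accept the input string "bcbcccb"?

Answer: ACCEPT

Derivation:
start: ε-closure({0}) = {0,2,4,6}
'b' @ 1: {1,2,3,4,6,7}  [accepting]
'c' @ 2: {1,2,3,4,5,6}  [accepting]
'b' @ 3: {1,2,3,4,6,7}  [accepting]
'c' @ 4: {1,2,3,4,5,6}  [accepting]
'c' @ 5: {1,2,3,4,5,6}  [accepting]
'c' @ 6: {1,2,3,4,5,6}  [accepting]
'b' @ 7: {1,2,3,4,6,7}  [accepting]
end set {1,2,3,4,6,7} — state 1 in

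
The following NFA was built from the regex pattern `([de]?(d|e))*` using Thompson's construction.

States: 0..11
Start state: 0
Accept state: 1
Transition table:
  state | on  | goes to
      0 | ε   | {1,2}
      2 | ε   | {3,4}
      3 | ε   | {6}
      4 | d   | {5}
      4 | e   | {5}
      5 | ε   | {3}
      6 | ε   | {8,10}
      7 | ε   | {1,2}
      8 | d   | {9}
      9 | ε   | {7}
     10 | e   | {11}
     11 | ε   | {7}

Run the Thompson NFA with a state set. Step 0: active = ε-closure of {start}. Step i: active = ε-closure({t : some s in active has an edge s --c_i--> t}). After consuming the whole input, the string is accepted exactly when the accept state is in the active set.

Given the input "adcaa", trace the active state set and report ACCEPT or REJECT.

initial (ε-close {0}): {0,1,2,3,4,6,8,10}
'a' @ 1: {}  — no active states
rest 'dcaa' ignored (set empty)
end set {} — state 1 not in

Answer: REJECT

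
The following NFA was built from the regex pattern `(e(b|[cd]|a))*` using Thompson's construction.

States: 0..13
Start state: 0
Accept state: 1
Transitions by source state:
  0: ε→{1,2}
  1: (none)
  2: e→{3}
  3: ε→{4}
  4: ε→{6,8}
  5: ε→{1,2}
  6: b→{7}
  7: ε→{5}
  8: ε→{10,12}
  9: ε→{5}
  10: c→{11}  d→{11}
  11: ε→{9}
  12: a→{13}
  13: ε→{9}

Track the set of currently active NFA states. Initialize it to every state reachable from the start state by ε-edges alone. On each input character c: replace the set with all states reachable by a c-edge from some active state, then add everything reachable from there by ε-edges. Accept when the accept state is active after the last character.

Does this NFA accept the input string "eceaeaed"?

start: ε-closure({0}) = {0,1,2}
'e' @ 1: {3,4,6,8,10,12}
'c' @ 2: {1,2,5,9,11}  (accept∈set)
'e' @ 3: {3,4,6,8,10,12}
'a' @ 4: {1,2,5,9,13}  (accept∈set)
'e' @ 5: {3,4,6,8,10,12}
'a' @ 6: {1,2,5,9,13}  (accept∈set)
'e' @ 7: {3,4,6,8,10,12}
'd' @ 8: {1,2,5,9,11}  (accept∈set)
final: {1,2,5,9,11}; accept 1 in set

Answer: ACCEPT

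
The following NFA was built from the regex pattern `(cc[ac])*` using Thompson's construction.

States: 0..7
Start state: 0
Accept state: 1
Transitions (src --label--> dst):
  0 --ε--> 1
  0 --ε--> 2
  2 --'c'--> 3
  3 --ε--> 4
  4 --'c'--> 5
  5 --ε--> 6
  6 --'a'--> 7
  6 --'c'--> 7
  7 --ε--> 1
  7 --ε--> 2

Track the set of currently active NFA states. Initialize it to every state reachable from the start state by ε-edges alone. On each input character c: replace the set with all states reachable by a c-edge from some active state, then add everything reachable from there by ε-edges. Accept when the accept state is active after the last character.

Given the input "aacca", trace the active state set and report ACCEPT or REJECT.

initial (ε-close {0}): {0,1,2}
'a' @ 1: {}  — no active states
rest 'acca' ignored (set empty)
after full input: {}  (accept=1 not in)

Answer: REJECT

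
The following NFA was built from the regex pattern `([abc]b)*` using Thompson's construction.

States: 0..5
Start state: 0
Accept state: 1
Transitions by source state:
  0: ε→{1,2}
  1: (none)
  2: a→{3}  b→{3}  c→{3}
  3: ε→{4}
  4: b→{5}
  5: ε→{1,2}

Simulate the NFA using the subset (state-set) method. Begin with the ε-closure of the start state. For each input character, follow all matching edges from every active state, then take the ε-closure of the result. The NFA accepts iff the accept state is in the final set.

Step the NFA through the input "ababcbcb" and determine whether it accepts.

Answer: ACCEPT

Derivation:
S₀ = ε-closure({0}) = {0,1,2}
'a' @ 1: {3,4}
'b' @ 2: {1,2,5}  ✓accept
'a' @ 3: {3,4}
'b' @ 4: {1,2,5}  ✓accept
'c' @ 5: {3,4}
'b' @ 6: {1,2,5}  ✓accept
'c' @ 7: {3,4}
'b' @ 8: {1,2,5}  ✓accept
after full input: {1,2,5}  (accept=1 in)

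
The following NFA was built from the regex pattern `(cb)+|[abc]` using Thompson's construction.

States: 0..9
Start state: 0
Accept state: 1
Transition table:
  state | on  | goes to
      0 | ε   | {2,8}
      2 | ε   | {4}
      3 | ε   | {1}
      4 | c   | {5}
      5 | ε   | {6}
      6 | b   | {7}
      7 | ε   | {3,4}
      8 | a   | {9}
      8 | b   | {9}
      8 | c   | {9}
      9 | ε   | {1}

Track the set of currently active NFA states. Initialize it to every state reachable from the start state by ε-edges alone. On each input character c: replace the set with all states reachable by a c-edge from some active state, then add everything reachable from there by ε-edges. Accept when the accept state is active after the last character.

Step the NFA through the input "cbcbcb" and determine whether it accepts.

start: ε-closure({0}) = {0,2,4,8}
'c' @ 1: {1,5,6,9}  [accepting]
'b' @ 2: {1,3,4,7}  [accepting]
'c' @ 3: {5,6}
'b' @ 4: {1,3,4,7}  [accepting]
'c' @ 5: {5,6}
'b' @ 6: {1,3,4,7}  [accepting]
final: {1,3,4,7}; accept 1 in set

Answer: ACCEPT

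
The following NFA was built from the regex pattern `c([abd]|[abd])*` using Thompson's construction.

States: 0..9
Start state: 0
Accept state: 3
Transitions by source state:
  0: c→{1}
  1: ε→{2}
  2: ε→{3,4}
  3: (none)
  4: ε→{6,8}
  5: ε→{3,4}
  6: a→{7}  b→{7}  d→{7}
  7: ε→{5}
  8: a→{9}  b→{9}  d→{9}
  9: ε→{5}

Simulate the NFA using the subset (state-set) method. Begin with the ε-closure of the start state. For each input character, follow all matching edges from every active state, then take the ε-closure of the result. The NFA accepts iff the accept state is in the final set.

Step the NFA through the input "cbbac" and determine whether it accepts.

Answer: REJECT

Steps:
initial (ε-close {0}): {0}
'c' @ 1: {1,2,3,4,6,8}  (accept∈set)
'b' @ 2: {3,4,5,6,7,8,9}  (accept∈set)
'b' @ 3: {3,4,5,6,7,8,9}  (accept∈set)
'a' @ 4: {3,4,5,6,7,8,9}  (accept∈set)
'c' @ 5: {}  — no active states
final: {}; accept 3 not in set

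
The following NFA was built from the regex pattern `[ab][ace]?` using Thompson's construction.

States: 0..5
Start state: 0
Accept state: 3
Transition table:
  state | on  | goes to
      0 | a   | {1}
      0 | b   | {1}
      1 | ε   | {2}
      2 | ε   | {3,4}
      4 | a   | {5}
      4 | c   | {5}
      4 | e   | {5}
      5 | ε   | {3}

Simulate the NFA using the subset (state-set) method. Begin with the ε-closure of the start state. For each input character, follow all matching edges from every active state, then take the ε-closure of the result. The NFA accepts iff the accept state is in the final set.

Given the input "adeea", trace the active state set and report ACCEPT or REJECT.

Answer: REJECT

Derivation:
start: ε-closure({0}) = {0}
'a' @ 1: {1,2,3,4}  ✓accept
'd' @ 2: {}  — no active states
rest 'eea' ignored (set empty)
after full input: {}  (accept=3 not in)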